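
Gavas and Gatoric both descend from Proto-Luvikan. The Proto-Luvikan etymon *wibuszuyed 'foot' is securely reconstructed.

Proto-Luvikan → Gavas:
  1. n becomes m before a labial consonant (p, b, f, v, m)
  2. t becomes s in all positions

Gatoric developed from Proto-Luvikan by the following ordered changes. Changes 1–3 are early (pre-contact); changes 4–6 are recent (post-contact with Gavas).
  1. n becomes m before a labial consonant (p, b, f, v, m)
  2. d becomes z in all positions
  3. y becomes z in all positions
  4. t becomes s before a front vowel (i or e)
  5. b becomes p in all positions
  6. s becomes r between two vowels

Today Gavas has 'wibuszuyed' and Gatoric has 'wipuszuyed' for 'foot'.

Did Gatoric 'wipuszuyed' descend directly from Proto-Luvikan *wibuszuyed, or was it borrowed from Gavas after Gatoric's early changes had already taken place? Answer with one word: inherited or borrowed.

borrowed

If inherited, *wibuszuyed would pass through all of Gatoric's changes:
Gatoric: *wibuszuyed > wibuszuyez > wibuszuzez > wipuszuzez  (by unconditioned shift, unconditioned shift, unconditioned shift)
If borrowed from Gavas 'wibuszuyed' after the early changes, it would undergo only the recent ones:
  rule 4 (palatalisation): no change (wibuszuyed)
  rule 5 (unconditioned shift): wibuszuyed → wipuszuyed
  rule 6 (rhotacism): no change (wipuszuyed)
  ⇒ as a loan: wipuszuyed
Gatoric 'wipuszuyed' matches the loan outcome 'wipuszuyed', not the inherited 'wipuszuzez' — it skipped the early Gatoric changes, so it was borrowed from Gavas.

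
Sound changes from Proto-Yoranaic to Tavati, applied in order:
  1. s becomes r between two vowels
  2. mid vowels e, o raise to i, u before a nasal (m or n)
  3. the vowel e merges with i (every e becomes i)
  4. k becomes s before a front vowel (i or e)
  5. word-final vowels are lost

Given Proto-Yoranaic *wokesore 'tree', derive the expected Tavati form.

wosiror

Tavati: start from *wokesore.
  rule 1 (rhotacism): wokesore → wokerore
  rule 2: no change — wokerore
  rule 3 (vowel merger): wokerore → wokirori
  rule 4 (palatalisation): wokirori → wosirori
  rule 5 (apocope): wosirori → wosiror
  ⇒ Tavati wosiror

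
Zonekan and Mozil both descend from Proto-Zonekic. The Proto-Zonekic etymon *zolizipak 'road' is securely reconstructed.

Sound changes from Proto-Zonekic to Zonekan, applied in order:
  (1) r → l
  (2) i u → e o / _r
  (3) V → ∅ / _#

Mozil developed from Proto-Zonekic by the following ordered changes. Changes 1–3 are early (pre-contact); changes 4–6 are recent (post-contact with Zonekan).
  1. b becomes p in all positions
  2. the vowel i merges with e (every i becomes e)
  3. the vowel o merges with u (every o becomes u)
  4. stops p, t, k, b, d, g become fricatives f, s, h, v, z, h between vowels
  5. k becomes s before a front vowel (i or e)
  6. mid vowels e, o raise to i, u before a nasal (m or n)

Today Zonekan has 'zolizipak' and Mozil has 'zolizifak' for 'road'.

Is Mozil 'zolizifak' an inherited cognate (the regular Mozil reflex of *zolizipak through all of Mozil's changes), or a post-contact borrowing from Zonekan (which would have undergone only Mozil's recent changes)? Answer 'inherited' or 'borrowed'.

If inherited, *zolizipak would pass through all of Mozil's changes:
Mozil: start from *zolizipak.
  rule 1: no change — zolizipak
  rule 2 (vowel merger): zolizipak → zolezepak
  rule 3 (vowel merger): zolezepak → zulezepak
  rule 4 (intervocalic lenition): zulezepak → zulezefak
  rule 5: no change — zulezefak
  rule 6: no change — zulezefak
  ⇒ Mozil zulezefak
If borrowed from Zonekan 'zolizipak' after the early changes, it would undergo only the recent ones:
  rule 4 (intervocalic lenition): zolizipak → zolizifak
  rule 5 (palatalisation): no change (zolizifak)
  rule 6 (pre-nasal raising): no change (zolizifak)
  ⇒ as a loan: zolizifak
Mozil 'zolizifak' matches the loan outcome 'zolizifak', not the inherited 'zulezefak' — it skipped the early Mozil changes, so it was borrowed from Zonekan.

borrowed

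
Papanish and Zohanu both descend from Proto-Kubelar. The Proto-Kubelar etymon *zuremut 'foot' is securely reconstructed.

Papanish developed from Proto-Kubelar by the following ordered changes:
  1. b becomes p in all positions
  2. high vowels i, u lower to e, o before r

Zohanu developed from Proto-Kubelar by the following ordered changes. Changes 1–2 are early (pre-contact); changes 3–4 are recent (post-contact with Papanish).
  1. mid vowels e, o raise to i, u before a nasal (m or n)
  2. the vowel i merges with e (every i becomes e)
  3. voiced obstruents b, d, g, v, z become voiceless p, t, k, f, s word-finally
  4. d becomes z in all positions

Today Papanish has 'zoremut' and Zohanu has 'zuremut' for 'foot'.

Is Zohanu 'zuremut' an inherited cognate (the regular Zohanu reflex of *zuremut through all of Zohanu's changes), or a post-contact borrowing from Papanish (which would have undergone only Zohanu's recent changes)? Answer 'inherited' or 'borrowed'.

If inherited, *zuremut would pass through all of Zohanu's changes:
Zohanu: *zuremut
  zuremut → zurimut   [pre-nasal raising]
  zurimut → zuremut   [vowel merger]
  zuremut (rule 3 does not apply)
  zuremut (rule 4 does not apply)
  giving Zohanu zuremut.
If borrowed from Papanish 'zoremut' after the early changes, it would undergo only the recent ones:
  rule 3 (final devoicing): no change (zoremut)
  rule 4 (unconditioned shift): no change (zoremut)
  ⇒ as a loan: zoremut
Zohanu 'zuremut' matches the inherited outcome exactly, so it is an inherited cognate, not a loan.

inherited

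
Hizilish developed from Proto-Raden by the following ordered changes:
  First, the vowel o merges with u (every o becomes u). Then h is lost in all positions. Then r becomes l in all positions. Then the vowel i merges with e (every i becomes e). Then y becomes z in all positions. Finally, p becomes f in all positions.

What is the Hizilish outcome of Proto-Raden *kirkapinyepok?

Hizilish: *kirkapinyepok > kirkapinyepuk > kilkapinyepuk > kelkapenyepuk > kelkapenzepuk > kelkafenzefuk  (by vowel merger, unconditioned shift, vowel merger, unconditioned shift, unconditioned shift)

kelkafenzefuk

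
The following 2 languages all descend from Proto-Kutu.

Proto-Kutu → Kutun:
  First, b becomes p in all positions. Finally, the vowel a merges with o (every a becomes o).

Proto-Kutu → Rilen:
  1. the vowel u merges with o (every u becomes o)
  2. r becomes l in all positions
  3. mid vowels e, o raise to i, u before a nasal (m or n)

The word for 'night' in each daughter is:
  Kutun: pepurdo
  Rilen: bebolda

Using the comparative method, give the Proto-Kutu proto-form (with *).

*beburda

Position 5: Kutun has r, Rilen has l. Kutun preserves r here (none of its changes turn any other segment into r), so the proto-segment is *r.
Position 4: Kutun has u, Rilen has o. Kutun preserves u here (none of its changes turn any other segment into u), so the proto-segment is *u.
Position 3: Kutun has p, Rilen has b. Rilen preserves b here (none of its changes turn any other segment into b), so the proto-segment is *b.
This points to *beburda. Verify forward in each daughter:
Kutun: *beburda
  beburda → pepurda   [unconditioned shift]
  pepurda → pepurdo   [vowel merger]
  giving Kutun pepurdo.
Rilen: *beburda
  beburda → beborda   [vowel merger]
  beborda → bebolda   [unconditioned shift]
  bebolda (rule 3 does not apply)
  giving Rilen bebolda.
*beburda is the unique common source.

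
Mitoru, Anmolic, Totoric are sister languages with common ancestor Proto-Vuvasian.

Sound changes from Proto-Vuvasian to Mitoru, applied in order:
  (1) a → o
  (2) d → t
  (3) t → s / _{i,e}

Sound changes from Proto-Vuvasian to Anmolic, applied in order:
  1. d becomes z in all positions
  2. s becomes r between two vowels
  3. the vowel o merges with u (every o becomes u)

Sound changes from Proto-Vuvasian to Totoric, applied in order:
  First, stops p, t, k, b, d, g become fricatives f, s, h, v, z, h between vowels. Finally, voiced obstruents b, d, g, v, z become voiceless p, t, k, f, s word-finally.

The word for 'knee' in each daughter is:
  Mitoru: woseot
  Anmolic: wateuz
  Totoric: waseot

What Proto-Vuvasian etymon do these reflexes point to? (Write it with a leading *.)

Position 6: Mitoru has t, Anmolic has z, Totoric has t. Taking the neighbouring segments as reconstructed: Mitoru t could go back to *t or *d; Anmolic z could go back to *d or *z; Totoric t could go back to *t or *d — the one source consistent with every daughter is *d.
Position 5: Mitoru has o, Anmolic has u, Totoric has o. Totoric preserves o here (none of its changes turn any other segment into o), so the proto-segment is *o.
Verify the candidate proto-form against each daughter:
Mitoru: *wateod > woteod > woteot > woseot  (by vowel merger, unconditioned shift, palatalisation)
Anmolic: start from *wateod.
  rule 1 (unconditioned shift): wateod → wateoz
  rule 2: no change — wateoz
  rule 3 (vowel merger): wateoz → wateuz
  ⇒ Anmolic wateuz
Totoric: *wateod
  wateod → waseod   [intervocalic lenition]
  waseod → waseot   [final devoicing]
  giving Totoric waseot.
No other proto-form is consistent with every reflex, so the reconstruction is *wateod.

*wateod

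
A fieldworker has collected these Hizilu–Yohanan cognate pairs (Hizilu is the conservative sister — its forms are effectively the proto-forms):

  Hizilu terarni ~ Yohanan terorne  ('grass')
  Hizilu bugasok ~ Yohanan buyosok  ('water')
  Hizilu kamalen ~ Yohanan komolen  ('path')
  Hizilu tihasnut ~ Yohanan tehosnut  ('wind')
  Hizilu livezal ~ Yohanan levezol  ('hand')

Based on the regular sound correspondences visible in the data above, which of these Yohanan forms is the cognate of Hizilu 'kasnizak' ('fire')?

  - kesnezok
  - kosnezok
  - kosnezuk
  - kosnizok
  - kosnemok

kosnezok

bugasok ~ buyosok, kamalen ~ komolen — Hizilu a corresponds to Yohanan o after a consonant, before a consonant other than r, m, n, p, b, f, v.
tihasnut ~ tehosnut — Hizilu i corresponds to Yohanan e after a consonant, before a consonant other than r, m, n, p, b, f, v.
Applying these to Hizilu 'kasnizak':
  kasnizak → kosnizak   (a→o after a consonant, before a consonant other than r, m, n, p, b, f, v)
  kosnizak → kosnezak   (i→e after a consonant, before a consonant other than r, m, n, p, b, f, v)
  kosnezak → kosnezok   (a→o after a consonant, before a consonant other than r, m, n, p, b, f, v)
So the Yohanan cognate is 'kosnezok'.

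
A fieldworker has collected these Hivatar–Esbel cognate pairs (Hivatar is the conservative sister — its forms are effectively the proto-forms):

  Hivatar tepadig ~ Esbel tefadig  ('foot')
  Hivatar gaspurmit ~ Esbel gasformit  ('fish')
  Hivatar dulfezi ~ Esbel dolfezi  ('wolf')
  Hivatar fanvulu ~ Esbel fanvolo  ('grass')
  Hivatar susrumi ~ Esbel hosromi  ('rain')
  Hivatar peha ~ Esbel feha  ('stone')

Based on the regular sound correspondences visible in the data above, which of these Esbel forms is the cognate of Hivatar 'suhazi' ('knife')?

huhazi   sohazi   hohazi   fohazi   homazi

hohazi

susrumi ~ hosromi — Hivatar s corresponds to Esbel h word-initially before a back vowel.
dulfezi ~ dolfezi, fanvulu ~ fanvolo — Hivatar u corresponds to Esbel o after a consonant, before a consonant other than r, m, n, p, b, f, v.
Applying these to Hivatar 'suhazi':
  suhazi → huhazi   (s→h word-initially before a back vowel)
  huhazi → hohazi   (u→o after a consonant, before a consonant other than r, m, n, p, b, f, v)
So the Esbel cognate is 'hohazi'.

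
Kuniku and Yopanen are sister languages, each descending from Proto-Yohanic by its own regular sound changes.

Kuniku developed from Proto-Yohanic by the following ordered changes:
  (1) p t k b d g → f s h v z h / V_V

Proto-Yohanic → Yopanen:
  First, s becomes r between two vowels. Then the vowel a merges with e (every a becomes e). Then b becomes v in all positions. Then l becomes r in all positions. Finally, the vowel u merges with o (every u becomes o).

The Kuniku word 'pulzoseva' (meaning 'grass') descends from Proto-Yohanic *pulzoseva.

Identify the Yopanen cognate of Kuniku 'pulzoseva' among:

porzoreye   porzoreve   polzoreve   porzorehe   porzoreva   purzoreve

porzoreve

Yopanen: *pulzoseva > pulzoreva > pulzoreve > purzoreve > porzoreve  (by rhotacism, vowel merger, unconditioned shift, vowel merger)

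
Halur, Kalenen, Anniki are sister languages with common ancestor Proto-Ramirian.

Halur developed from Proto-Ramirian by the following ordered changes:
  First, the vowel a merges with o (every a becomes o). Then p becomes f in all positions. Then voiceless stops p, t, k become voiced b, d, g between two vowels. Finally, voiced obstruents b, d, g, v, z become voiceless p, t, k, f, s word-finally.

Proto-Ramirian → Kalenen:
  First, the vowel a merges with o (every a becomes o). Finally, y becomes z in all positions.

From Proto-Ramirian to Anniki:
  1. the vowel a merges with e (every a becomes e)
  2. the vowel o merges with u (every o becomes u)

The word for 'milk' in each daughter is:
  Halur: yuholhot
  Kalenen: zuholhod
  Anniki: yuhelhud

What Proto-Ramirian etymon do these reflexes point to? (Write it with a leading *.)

*yuhalhod

Position 4: Halur has o, Kalenen has o, Anniki has e. Taking the neighbouring segments as reconstructed: Halur o could go back to *a or *o; Kalenen o could go back to *a or *o; Anniki e could go back to *a or *e — the one source consistent with every daughter is *a.
Position 7: Halur has o, Kalenen has o, Anniki has u. Taking the neighbouring segments as reconstructed: Halur o could go back to *a or *o; Kalenen o could go back to *a or *o; Anniki u could go back to *o or *u — the one source consistent with every daughter is *o.
Verify the candidate proto-form against each daughter:
Halur: *yuhalhod > yuholhod > yuholhot  (by vowel merger, final devoicing)
Kalenen: start from *yuhalhod.
  rule 1 (vowel merger): yuhalhod → yuholhod
  rule 2 (unconditioned shift): yuholhod → zuholhod
  ⇒ Kalenen zuholhod
Anniki: *yuhalhod > yuhelhod > yuhelhud  (by vowel merger, vowel merger)
*yuhalhod is the unique common source.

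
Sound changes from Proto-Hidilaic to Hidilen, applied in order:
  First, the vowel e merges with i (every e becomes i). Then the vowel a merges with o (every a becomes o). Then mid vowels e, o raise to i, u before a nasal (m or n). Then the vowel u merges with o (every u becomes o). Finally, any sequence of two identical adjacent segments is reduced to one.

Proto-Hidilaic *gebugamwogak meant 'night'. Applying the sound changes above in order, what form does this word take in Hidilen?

gibogomwogok

Hidilen: *gebugamwogak > gibugamwogak > gibugomwogok > gibugumwogok > gibogomwogok  (by vowel merger, vowel merger, pre-nasal raising, vowel merger)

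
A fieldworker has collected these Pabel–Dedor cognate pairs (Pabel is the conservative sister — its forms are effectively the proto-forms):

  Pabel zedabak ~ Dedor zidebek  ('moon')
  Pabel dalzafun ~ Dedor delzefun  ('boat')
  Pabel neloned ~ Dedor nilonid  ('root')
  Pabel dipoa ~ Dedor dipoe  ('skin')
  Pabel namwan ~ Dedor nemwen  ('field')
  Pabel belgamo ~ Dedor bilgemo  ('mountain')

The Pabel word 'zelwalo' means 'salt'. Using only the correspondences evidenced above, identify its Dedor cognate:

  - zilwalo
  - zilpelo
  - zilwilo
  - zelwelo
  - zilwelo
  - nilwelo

zilwelo

zedabak ~ zidebek, neloned ~ nilonid — Pabel e corresponds to Dedor i after a consonant, before a consonant other than r, m, n, p, b, f, v.
zedabak ~ zidebek, dalzafun ~ delzefun — Pabel a corresponds to Dedor e after a consonant, before a consonant other than r, m, n, p, b, f, v.
Applying these to Pabel 'zelwalo':
  zelwalo → zilwalo   (e→i after a consonant, before a consonant other than r, m, n, p, b, f, v)
  zilwalo → zilwelo   (a→e after a consonant, before a consonant other than r, m, n, p, b, f, v)
So the Dedor cognate is 'zilwelo'.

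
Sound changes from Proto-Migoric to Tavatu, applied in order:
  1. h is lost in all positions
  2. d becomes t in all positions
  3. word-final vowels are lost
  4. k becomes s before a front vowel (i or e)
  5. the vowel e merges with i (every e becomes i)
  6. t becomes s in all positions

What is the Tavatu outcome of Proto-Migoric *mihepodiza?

miiposiz

Tavatu: *mihepodiza > miepodiza > miepotiza > miepotiz > miipotiz > miiposiz  (by h-loss, unconditioned shift, apocope, vowel merger, unconditioned shift)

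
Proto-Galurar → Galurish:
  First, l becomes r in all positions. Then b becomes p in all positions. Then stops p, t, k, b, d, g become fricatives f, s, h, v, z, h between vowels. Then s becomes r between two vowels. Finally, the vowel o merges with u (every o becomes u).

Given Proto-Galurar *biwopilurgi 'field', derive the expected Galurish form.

Galurish: *biwopilurgi > biwopirurgi > piwopirurgi > piwofirurgi > piwufirurgi  (by unconditioned shift, unconditioned shift, intervocalic lenition, vowel merger)

piwufirurgi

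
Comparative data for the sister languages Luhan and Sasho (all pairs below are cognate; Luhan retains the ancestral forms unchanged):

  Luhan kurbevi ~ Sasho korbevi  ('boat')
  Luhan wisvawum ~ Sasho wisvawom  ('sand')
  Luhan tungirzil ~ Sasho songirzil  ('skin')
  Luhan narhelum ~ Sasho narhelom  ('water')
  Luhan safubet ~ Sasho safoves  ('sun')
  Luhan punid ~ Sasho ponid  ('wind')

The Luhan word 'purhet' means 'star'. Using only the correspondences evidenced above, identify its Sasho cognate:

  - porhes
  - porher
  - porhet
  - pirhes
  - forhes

kurbevi ~ korbevi — Luhan u corresponds to Sasho o after a consonant, before r.
safubet ~ safoves — Luhan t corresponds to Sasho s word-finally.
Applying these to Luhan 'purhet':
  purhet → porhet   (u→o after a consonant, before r)
  porhet → porhes   (t→s word-finally)
So the Sasho cognate is 'porhes'.

porhes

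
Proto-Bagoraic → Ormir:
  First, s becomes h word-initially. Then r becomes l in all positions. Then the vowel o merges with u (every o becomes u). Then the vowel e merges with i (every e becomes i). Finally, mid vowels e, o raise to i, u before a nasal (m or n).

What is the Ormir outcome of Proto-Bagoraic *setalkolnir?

Ormir: start from *setalkolnir.
  rule 1 (debuccalisation): setalkolnir → hetalkolnir
  rule 2 (unconditioned shift): hetalkolnir → hetalkolnil
  rule 3 (vowel merger): hetalkolnil → hetalkulnil
  rule 4 (vowel merger): hetalkulnil → hitalkulnil
  rule 5: no change — hitalkulnil
  ⇒ Ormir hitalkulnil

hitalkulnil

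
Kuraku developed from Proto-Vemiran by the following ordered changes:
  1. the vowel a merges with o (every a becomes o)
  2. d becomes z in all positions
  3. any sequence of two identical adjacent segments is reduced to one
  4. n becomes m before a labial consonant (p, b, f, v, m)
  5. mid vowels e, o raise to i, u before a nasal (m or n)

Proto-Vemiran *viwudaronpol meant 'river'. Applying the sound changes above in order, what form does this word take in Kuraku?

Kuraku: start from *viwudaronpol.
  rule 1 (vowel merger): viwudaronpol → viwudoronpol
  rule 2 (unconditioned shift): viwudoronpol → viwuzoronpol
  rule 3: no change — viwuzoronpol
  rule 4 (nasal place assimilation): viwuzoronpol → viwuzorompol
  rule 5 (pre-nasal raising): viwuzorompol → viwuzorumpol
  ⇒ Kuraku viwuzorumpol

viwuzorumpol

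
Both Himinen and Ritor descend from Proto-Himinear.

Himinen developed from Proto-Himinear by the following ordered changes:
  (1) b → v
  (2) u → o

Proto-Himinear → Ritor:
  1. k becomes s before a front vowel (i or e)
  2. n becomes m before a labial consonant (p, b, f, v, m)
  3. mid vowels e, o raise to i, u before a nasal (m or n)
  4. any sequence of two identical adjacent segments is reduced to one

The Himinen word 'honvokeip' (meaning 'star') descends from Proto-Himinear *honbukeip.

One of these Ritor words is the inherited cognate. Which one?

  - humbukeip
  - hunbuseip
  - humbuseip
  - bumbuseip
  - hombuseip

humbuseip

Ritor: *honbukeip
  honbukeip → honbuseip   [palatalisation]
  honbuseip → hombuseip   [nasal place assimilation]
  hombuseip → humbuseip   [pre-nasal raising]
  humbuseip (rule 4 does not apply)
  giving Ritor humbuseip.
The other candidates each miss or misapply at least one Ritor change.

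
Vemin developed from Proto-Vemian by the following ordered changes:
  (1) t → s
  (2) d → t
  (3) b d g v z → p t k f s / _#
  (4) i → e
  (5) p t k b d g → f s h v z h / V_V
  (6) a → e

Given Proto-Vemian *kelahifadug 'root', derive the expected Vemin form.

Vemin: *kelahifadug
  kelahifadug (rule 1 does not apply)
  kelahifadug → kelahifatug   [unconditioned shift]
  kelahifatug → kelahifatuk   [final devoicing]
  kelahifatuk → kelahefatuk   [vowel merger]
  kelahefatuk → kelahefasuk   [intervocalic lenition]
  kelahefasuk → kelehefesuk   [vowel merger]
  giving Vemin kelehefesuk.

kelehefesuk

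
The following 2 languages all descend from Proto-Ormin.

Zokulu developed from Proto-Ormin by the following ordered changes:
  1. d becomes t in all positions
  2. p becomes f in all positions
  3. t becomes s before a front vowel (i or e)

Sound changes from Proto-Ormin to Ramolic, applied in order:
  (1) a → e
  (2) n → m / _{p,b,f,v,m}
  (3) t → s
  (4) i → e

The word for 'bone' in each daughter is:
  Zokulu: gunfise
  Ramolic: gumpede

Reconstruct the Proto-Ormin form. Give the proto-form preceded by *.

*gunpide

Position 5: Zokulu has i, Ramolic has e. Zokulu preserves i here (none of its changes turn any other segment into i), so the proto-segment is *i.
Position 4: Zokulu has f, Ramolic has p. Ramolic preserves p here (none of its changes turn any other segment into p), so the proto-segment is *p.
Position 3: Zokulu has n, Ramolic has m. Zokulu preserves n here (none of its changes turn any other segment into n), so the proto-segment is *n.
This points to *gunpide. Verify forward in each daughter:
Zokulu: *gunpide > gunpite > gunfite > gunfise  (by unconditioned shift, unconditioned shift, palatalisation)
Ramolic: *gunpide > gumpide > gumpede  (by nasal place assimilation, vowel merger)
No other proto-form is consistent with every reflex, so the reconstruction is *gunpide.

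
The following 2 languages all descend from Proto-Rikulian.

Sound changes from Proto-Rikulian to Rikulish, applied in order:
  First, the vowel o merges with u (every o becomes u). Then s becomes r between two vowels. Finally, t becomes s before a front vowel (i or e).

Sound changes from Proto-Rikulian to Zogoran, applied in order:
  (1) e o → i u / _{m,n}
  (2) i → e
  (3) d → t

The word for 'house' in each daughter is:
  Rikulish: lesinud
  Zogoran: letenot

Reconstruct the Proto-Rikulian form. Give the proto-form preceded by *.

*letinod

Position 6: Rikulish has u, Zogoran has o. Zogoran preserves o here (none of its changes turn any other segment into o), so the proto-segment is *o.
Position 7: Rikulish has d, Zogoran has t. Rikulish preserves d here (none of its changes turn any other segment into d), so the proto-segment is *d.
Continuing position by position gives *letinod; check it forward:
Rikulish: *letinod > letinud > lesinud  (by vowel merger, palatalisation)
Zogoran: *letinod
  letinod (rule 1 does not apply)
  letinod → letenod   [vowel merger]
  letenod → letenot   [unconditioned shift]
  giving Zogoran letenot.
No other proto-form is consistent with every reflex, so the reconstruction is *letinod.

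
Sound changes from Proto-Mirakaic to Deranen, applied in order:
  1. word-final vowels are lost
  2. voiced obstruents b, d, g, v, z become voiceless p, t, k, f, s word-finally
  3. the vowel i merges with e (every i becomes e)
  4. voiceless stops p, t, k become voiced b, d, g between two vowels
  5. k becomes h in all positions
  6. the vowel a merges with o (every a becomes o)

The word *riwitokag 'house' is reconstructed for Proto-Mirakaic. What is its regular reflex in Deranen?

Deranen: start from *riwitokag.
  rule 1: no change — riwitokag
  rule 2 (final devoicing): riwitokag → riwitokak
  rule 3 (vowel merger): riwitokak → rewetokak
  rule 4 (intervocalic voicing): rewetokak → rewedogak
  rule 5 (unconditioned shift): rewedogak → rewedogah
  rule 6 (vowel merger): rewedogah → rewedogoh
  ⇒ Deranen rewedogoh

rewedogoh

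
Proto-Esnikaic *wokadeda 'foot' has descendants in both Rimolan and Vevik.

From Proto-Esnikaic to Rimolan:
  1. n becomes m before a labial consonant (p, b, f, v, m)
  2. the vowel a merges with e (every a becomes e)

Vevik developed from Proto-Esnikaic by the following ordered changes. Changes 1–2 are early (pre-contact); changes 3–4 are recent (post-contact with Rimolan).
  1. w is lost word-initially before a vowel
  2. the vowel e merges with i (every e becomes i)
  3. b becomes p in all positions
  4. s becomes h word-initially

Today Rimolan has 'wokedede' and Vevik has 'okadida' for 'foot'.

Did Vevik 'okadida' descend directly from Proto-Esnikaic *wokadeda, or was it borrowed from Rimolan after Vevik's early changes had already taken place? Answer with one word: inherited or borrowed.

inherited

If inherited, *wokadeda would pass through all of Vevik's changes:
Vevik: *wokadeda > okadeda > okadida  (by glide loss, vowel merger)
If borrowed from Rimolan 'wokedede' after the early changes, it would undergo only the recent ones:
  rule 3 (unconditioned shift): no change (wokedede)
  rule 4 (debuccalisation): no change (wokedede)
  ⇒ as a loan: wokedede
Vevik 'okadida' matches the inherited outcome exactly, so it is an inherited cognate, not a loan.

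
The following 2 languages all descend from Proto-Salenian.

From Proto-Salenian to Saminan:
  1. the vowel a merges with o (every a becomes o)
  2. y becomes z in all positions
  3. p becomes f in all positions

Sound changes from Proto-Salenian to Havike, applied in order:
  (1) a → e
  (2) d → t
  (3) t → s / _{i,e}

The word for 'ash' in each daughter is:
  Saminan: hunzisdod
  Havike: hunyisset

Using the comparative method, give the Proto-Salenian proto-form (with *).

Position 7: Saminan has d, Havike has s. Saminan preserves d here (none of its changes turn any other segment into d), so the proto-segment is *d.
Position 4: Saminan has z, Havike has y. Havike preserves y here (none of its changes turn any other segment into y), so the proto-segment is *y.
Position 8: Saminan has o, Havike has e. Taking the neighbouring segments as reconstructed: Saminan o could go back to *a or *o; Havike e could go back to *a or *e — the one source consistent with every daughter is *a.
Continuing position by position gives *hunyisdad; check it forward:
Saminan: start from *hunyisdad.
  rule 1 (vowel merger): hunyisdad → hunyisdod
  rule 2 (unconditioned shift): hunyisdod → hunzisdod
  rule 3: no change — hunzisdod
  ⇒ Saminan hunzisdod
Havike: *hunyisdad > hunyisded > hunyistet > hunyisset  (by vowel merger, unconditioned shift, palatalisation)
Only *hunyisdad yields all of Saminan hunzisdod, Havike hunyisset.

*hunyisdad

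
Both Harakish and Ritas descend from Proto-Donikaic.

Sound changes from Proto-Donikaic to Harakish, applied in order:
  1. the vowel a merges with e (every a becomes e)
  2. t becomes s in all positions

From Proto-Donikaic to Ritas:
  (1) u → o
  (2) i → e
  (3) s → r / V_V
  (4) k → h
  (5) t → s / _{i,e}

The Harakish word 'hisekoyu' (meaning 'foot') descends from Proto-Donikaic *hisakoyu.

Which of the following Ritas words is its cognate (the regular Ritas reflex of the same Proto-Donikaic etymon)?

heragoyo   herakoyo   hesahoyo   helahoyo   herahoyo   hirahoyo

Ritas: start from *hisakoyu.
  rule 1 (vowel merger): hisakoyu → hisakoyo
  rule 2 (vowel merger): hisakoyo → hesakoyo
  rule 3 (rhotacism): hesakoyo → herakoyo
  rule 4 (unconditioned shift): herakoyo → herahoyo
  rule 5: no change — herahoyo
  ⇒ Ritas herahoyo

herahoyo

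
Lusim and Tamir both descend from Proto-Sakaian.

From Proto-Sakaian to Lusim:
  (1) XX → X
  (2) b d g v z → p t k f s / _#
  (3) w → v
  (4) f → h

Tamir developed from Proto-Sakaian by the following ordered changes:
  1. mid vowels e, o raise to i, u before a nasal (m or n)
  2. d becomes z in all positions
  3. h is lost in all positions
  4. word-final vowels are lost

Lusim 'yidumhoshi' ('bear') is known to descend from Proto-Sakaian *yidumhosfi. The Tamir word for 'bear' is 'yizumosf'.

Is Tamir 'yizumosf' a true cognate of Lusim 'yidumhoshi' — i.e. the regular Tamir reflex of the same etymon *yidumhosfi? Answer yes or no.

yes

Derive the expected Tamir reflex of *yidumhosfi:
Tamir: *yidumhosfi
  yidumhosfi (rule 1 does not apply)
  yidumhosfi → yizumhosfi   [unconditioned shift]
  yizumhosfi → yizumosfi   [h-loss]
  yizumosfi → yizumosf   [apocope]
  giving Tamir yizumosf.
Tamir 'yizumosf' matches the regular reflex exactly, so the pair is cognate.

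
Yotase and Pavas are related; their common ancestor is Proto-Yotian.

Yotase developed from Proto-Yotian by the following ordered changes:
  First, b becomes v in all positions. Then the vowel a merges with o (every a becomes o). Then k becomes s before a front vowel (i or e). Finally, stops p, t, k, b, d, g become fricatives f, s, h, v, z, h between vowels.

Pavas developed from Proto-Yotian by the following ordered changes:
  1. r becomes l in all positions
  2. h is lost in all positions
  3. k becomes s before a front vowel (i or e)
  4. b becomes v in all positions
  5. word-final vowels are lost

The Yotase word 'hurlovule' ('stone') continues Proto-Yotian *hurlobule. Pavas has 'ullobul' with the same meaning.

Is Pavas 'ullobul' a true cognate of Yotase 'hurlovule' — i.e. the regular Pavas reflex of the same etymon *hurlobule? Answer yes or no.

no

Derive the expected Pavas reflex of *hurlobule:
Pavas: *hurlobule
  hurlobule → hullobule   [unconditioned shift]
  hullobule → ullobule   [h-loss]
  ullobule (rule 3 does not apply)
  ullobule → ullovule   [unconditioned shift]
  ullovule → ullovul   [apocope]
  giving Pavas ullovul.
The regular Pavas reflex would be 'ullovul', but the attested form is 'ullobul'. The correspondence is irregular, so they are not cognates (the Pavas form has a different source).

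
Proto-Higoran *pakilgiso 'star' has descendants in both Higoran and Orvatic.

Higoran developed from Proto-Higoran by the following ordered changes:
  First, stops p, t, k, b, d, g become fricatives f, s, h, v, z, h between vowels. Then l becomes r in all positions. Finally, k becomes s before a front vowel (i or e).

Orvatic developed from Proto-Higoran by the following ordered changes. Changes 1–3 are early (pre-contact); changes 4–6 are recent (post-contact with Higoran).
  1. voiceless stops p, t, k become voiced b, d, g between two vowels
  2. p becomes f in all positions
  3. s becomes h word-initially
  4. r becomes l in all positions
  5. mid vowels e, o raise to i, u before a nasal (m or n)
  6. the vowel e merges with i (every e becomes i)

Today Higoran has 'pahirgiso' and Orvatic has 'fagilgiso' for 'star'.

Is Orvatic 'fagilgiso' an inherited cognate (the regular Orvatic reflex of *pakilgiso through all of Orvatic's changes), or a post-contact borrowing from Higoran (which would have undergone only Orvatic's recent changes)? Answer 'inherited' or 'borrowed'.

inherited

If inherited, *pakilgiso would pass through all of Orvatic's changes:
Orvatic: start from *pakilgiso.
  rule 1 (intervocalic voicing): pakilgiso → pagilgiso
  rule 2 (unconditioned shift): pagilgiso → fagilgiso
  rule 3: no change — fagilgiso
  rule 4: no change — fagilgiso
  rule 5: no change — fagilgiso
  rule 6: no change — fagilgiso
  ⇒ Orvatic fagilgiso
If borrowed from Higoran 'pahirgiso' after the early changes, it would undergo only the recent ones:
  rule 4 (unconditioned shift): pahirgiso → pahilgiso
  rule 5 (pre-nasal raising): no change (pahilgiso)
  rule 6 (vowel merger): no change (pahilgiso)
  ⇒ as a loan: pahilgiso
Orvatic 'fagilgiso' matches the inherited outcome exactly, so it is an inherited cognate, not a loan.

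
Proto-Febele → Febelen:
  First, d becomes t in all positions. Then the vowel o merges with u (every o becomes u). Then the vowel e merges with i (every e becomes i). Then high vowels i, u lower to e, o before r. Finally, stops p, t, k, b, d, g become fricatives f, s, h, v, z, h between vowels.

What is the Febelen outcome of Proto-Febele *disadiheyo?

Febelen: *disadiheyo > tisatiheyo > tisatiheyu > tisatihiyu > tisasihiyu  (by unconditioned shift, vowel merger, vowel merger, intervocalic lenition)

tisasihiyu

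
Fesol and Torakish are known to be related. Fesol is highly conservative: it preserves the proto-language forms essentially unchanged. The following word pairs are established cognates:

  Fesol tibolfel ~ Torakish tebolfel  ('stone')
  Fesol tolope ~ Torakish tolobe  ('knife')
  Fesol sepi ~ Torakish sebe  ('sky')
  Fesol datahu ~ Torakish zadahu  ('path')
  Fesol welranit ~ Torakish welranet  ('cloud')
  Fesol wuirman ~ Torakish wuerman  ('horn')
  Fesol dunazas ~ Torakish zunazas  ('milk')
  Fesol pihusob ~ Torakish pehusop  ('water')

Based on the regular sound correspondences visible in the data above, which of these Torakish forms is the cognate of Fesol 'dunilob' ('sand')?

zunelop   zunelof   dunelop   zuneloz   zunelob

dunazas ~ zunazas — Fesol d corresponds to Torakish z word-initially before a back vowel.
welranit ~ welranet, pihusob ~ pehusop — Fesol i corresponds to Torakish e after a consonant, before a consonant other than r, m, n, p, b, f, v.
pihusob ~ pehusop — Fesol b corresponds to Torakish p word-finally.
Applying these to Fesol 'dunilob':
  dunilob → zunilob   (d→z word-initially before a back vowel)
  zunilob → zunelob   (i→e after a consonant, before a consonant other than r, m, n, p, b, f, v)
  zunelob → zunelop   (b→p word-finally)
So the Torakish cognate is 'zunelop'.

zunelop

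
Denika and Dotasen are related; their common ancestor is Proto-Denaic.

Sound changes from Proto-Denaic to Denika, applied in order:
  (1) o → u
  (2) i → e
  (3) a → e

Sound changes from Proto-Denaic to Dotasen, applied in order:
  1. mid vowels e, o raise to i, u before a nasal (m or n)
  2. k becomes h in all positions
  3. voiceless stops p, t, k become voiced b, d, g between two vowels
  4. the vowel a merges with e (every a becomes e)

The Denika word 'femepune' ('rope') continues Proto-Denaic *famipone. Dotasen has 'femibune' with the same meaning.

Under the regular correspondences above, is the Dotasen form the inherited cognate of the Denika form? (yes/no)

Derive the expected Dotasen reflex of *famipone:
Dotasen: start from *famipone.
  rule 1 (pre-nasal raising): famipone → famipune
  rule 2: no change — famipune
  rule 3 (intervocalic voicing): famipune → famibune
  rule 4 (vowel merger): famibune → femibune
  ⇒ Dotasen femibune
Dotasen 'femibune' matches the regular reflex exactly, so the pair is cognate.

yes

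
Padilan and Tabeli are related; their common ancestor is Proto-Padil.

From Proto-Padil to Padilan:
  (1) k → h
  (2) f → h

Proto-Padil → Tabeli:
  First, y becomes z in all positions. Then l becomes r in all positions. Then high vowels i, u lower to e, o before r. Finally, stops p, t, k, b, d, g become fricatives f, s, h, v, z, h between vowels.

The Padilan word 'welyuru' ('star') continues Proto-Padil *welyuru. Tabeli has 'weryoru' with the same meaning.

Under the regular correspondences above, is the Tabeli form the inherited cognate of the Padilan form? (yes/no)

Derive the expected Tabeli reflex of *welyuru:
Tabeli: *welyuru
  welyuru → welzuru   [unconditioned shift]
  welzuru → werzuru   [unconditioned shift]
  werzuru → werzoru   [pre-rhotic lowering]
  werzoru (rule 4 does not apply)
  giving Tabeli werzoru.
The regular Tabeli reflex would be 'werzoru', but the attested form is 'weryoru'. The correspondence is irregular, so they are not cognates (the Tabeli form has a different source).

no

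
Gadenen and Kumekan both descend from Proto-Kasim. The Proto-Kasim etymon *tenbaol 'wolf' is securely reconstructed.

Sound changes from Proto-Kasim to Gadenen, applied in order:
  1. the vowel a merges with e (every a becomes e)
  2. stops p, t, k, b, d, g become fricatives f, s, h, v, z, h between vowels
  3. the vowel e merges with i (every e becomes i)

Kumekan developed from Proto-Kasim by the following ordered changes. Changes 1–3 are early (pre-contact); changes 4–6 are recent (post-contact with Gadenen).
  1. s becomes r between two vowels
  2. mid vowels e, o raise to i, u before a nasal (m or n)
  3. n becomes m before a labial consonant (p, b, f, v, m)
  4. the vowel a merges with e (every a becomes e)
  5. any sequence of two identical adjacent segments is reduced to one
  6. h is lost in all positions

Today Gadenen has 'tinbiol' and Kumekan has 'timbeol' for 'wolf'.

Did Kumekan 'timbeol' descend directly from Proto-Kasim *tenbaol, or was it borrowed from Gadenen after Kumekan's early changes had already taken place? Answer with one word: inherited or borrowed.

inherited

If inherited, *tenbaol would pass through all of Kumekan's changes:
Kumekan: *tenbaol
  tenbaol (rule 1 does not apply)
  tenbaol → tinbaol   [pre-nasal raising]
  tinbaol → timbaol   [nasal place assimilation]
  timbaol → timbeol   [vowel merger]
  timbeol (rule 5 does not apply)
  timbeol (rule 6 does not apply)
  giving Kumekan timbeol.
If borrowed from Gadenen 'tinbiol' after the early changes, it would undergo only the recent ones:
  rule 4 (vowel merger): no change (tinbiol)
  rule 5 (degemination): no change (tinbiol)
  rule 6 (h-loss): no change (tinbiol)
  ⇒ as a loan: tinbiol
Kumekan 'timbeol' matches the inherited outcome exactly, so it is an inherited cognate, not a loan.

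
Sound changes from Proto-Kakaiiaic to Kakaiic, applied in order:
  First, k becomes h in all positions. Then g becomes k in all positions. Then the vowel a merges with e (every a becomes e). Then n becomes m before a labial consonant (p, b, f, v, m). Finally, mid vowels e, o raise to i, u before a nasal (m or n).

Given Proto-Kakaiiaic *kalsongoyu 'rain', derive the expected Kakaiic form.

Kakaiic: start from *kalsongoyu.
  rule 1 (unconditioned shift): kalsongoyu → halsongoyu
  rule 2 (unconditioned shift): halsongoyu → halsonkoyu
  rule 3 (vowel merger): halsonkoyu → helsonkoyu
  rule 4: no change — helsonkoyu
  rule 5 (pre-nasal raising): helsonkoyu → helsunkoyu
  ⇒ Kakaiic helsunkoyu

helsunkoyu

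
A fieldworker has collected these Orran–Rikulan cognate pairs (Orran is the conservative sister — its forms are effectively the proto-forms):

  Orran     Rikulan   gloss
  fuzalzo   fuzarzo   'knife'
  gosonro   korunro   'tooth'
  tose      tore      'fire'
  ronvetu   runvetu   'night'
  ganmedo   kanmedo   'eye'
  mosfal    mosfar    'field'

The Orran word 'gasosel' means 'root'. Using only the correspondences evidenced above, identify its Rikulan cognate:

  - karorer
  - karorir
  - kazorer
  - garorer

karorer

ganmedo ~ kanmedo — Orran g corresponds to Rikulan k word-initially before a back vowel.
gosonro ~ korunro — Orran s corresponds to Rikulan r between vowels (before a back vowel).
tose ~ tore — Orran s corresponds to Rikulan r between vowels (before a front vowel).
mosfal ~ mosfar — Orran l corresponds to Rikulan r word-finally.
Applying these to Orran 'gasosel':
  gasosel → kasosel   (g→k word-initially before a back vowel)
  kasosel → karosel   (s→r between vowels (before a back vowel))
  karosel → karorel   (s→r between vowels (before a front vowel))
  karorel → karorer   (l→r word-finally)
So the Rikulan cognate is 'karorer'.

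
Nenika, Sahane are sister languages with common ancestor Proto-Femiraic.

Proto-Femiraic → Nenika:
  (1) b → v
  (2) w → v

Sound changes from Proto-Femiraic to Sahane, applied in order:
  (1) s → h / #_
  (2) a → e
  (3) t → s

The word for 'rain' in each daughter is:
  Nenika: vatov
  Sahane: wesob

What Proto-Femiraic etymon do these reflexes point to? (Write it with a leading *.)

*watob

Position 2: Nenika has a, Sahane has e. Nenika preserves a here (none of its changes turn any other segment into a), so the proto-segment is *a.
Position 5: Nenika has v, Sahane has b. Sahane preserves b here (none of its changes turn any other segment into b), so the proto-segment is *b.
Position 3: Nenika has t, Sahane has s. Nenika preserves t here (none of its changes turn any other segment into t), so the proto-segment is *t.
Verify the candidate proto-form against each daughter:
Nenika: *watob
  watob → watov   [unconditioned shift]
  watov → vatov   [unconditioned shift]
  giving Nenika vatov.
Sahane: start from *watob.
  rule 1: no change — watob
  rule 2 (vowel merger): watob → wetob
  rule 3 (unconditioned shift): wetob → wesob
  ⇒ Sahane wesob
*watob is the unique common source.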